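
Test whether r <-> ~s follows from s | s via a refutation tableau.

Initial set: {(s | s); ~(r <-> ~s)}.
(s | s): β-rule — branch into s  //  s.
  branch 1 (add s):
    ~(r <-> ~s): β-rule — branch into r, ~~s  //  ~r, ~s.
      branch 1.1 (add r, ~~s):
        ○ open, literals {r=true, s=true}.
      branch 1.2 (add ~r, ~s):
        × closes — contains both s and ~s.
  branch 2 (add s):
    ~(r <-> ~s): β-rule — branch into r, ~~s  //  ~r, ~s.
      branch 2.1 (add r, ~~s):
        ○ open, literals {r=true, s=true}.
      branch 2.2 (add ~r, ~s):
        × closes — contains both s and ~s.
2 branches closed, 2 open.
An open branch gives a countermodel: r=true, s=true (unmentioned atoms arbitrary); the premises hold there but the conclusion fails.

No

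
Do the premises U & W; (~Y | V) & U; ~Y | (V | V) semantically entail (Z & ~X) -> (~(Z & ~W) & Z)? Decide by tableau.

Yes

Initial set: {(U & W); ((~Y | V) & U); (~Y | (V | V)); ~((Z & ~X) -> (~(Z & ~W) & Z))}.
(U & W): α-rule — add U, W.
((~Y | V) & U): α-rule — add (~Y | V), U.
~((Z & ~X) -> (~(Z & ~W) & Z)): α-rule — add (Z & ~X), ~(~(Z & ~W) & Z).
(Z & ~X): α-rule — add Z, ~X.
(~Y | (V | V)): β-rule — branch into ~Y  //  (V | V).
  branch 1 (add ~Y):
    (~Y | V): β-rule — branch into ~Y  //  V.
      branch 1.1 (add ~Y):
        ~(~(Z & ~W) & Z): β-rule — branch into ~~(Z & ~W)  //  ~Z.
          branch 1.1.1 (add ~~(Z & ~W)):
            ~~(Z & ~W): α-rule — add Z, ~W.
            × closes — contains both W and ~W.
          branch 1.1.2 (add ~Z):
            × closes — contains both Z and ~Z.
      branch 1.2 (add V):
        ~(~(Z & ~W) & Z): β-rule — branch into ~~(Z & ~W)  //  ~Z.
          branch 1.2.1 (add ~~(Z & ~W)):
            ~~(Z & ~W): α-rule — add Z, ~W.
            × closes — contains both W and ~W.
          branch 1.2.2 (add ~Z):
            × closes — contains both Z and ~Z.
  branch 2 (add (V | V)):
    (~Y | V): β-rule — branch into ~Y  //  V.
      branch 2.1 (add ~Y):
        ~(~(Z & ~W) & Z): β-rule — branch into ~~(Z & ~W)  //  ~Z.
          branch 2.1.1 (add ~~(Z & ~W)):
            ~~(Z & ~W): α-rule — add Z, ~W.
            × closes — contains both W and ~W.
          branch 2.1.2 (add ~Z):
            × closes — contains both Z and ~Z.
      branch 2.2 (add V):
        ~(~(Z & ~W) & Z): β-rule — branch into ~~(Z & ~W)  //  ~Z.
          branch 2.2.1 (add ~~(Z & ~W)):
            ~~(Z & ~W): α-rule — add Z, ~W.
            × closes — contains both W and ~W.
          branch 2.2.2 (add ~Z):
            × closes — contains both Z and ~Z.
All 8 branches close.
Every branch closed, so the premises entail the conclusion.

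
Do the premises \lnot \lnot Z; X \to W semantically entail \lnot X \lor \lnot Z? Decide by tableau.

Initial set: {\lnot \lnot Z; (X \to W); \lnot (\lnot X \lor \lnot Z)}.
\lnot \lnot Z: drop double negation, giving Z.
\lnot (\lnot X \lor \lnot Z): α-rule — add \lnot \lnot X, \lnot \lnot Z.
(X \to W): β-rule — branch into \lnot X  //  W.
  branch 1 (add \lnot X):
    × closes — contains both X and \lnot X.
  branch 2 (add W):
    ○ open, literals {W=1, X=1, Z=1}.
1 branch closed, 1 open.
An open branch gives a countermodel: W=1, X=1, Z=1 (unmentioned atoms arbitrary); the premises hold there but the conclusion fails.

No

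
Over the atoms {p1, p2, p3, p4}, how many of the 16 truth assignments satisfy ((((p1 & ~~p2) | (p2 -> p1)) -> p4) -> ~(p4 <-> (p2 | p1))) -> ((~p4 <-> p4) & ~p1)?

Initial set: {(((((p1 & ~~p2) | (p2 -> p1)) -> p4) -> ~(p4 <-> (p2 | p1))) -> ((~p4 <-> p4) & ~p1))}.
(((((p1 & ~~p2) | (p2 -> p1)) -> p4) -> ~(p4 <-> (p2 | p1))) -> ((~p4 <-> p4) & ~p1)): β-rule — branch into ~((((p1 & ~~p2) | (p2 -> p1)) -> p4) -> ~(p4 <-> (p2 | p1)))  //  ((~p4 <-> p4) & ~p1).
  branch 1 (add ~((((p1 & ~~p2) | (p2 -> p1)) -> p4) -> ~(p4 <-> (p2 | p1)))):
    ~((((p1 & ~~p2) | (p2 -> p1)) -> p4) -> ~(p4 <-> (p2 | p1))): α-rule — add (((p1 & ~~p2) | (p2 -> p1)) -> p4), ~~(p4 <-> (p2 | p1)).
    (((p1 & ~~p2) | (p2 -> p1)) -> p4): β-rule — branch into ~((p1 & ~~p2) | (p2 -> p1))  //  p4.
      branch 1.1 (add ~((p1 & ~~p2) | (p2 -> p1))):
        ~((p1 & ~~p2) | (p2 -> p1)): α-rule — add ~(p1 & ~~p2), ~(p2 -> p1).
        ~(p2 -> p1): α-rule — add p2, ~p1.
        ~~(p4 <-> (p2 | p1)): β-rule — branch into p4, (p2 | p1)  //  ~p4, ~(p2 | p1).
          branch 1.1.1 (add p4, (p2 | p1)):
            ~(p1 & ~~p2): β-rule — branch into ~p1  //  ~~~p2.
              branch 1.1.1.1 (add ~p1):
                (p2 | p1): β-rule — branch into p2  //  p1.
                  branch 1.1.1.1.1 (add p2):
                    ○ open, literals {p1=0, p2=1, p4=1}.
                  branch 1.1.1.1.2 (add p1):
                    × closes — contains both p1 and ~p1.
              branch 1.1.1.2 (add ~~~p2):
                ~~~p2: drop double negation, giving ~p2.
                × closes — contains both p2 and ~p2.
          branch 1.1.2 (add ~p4, ~(p2 | p1)):
            ~(p2 | p1): α-rule — add ~p2, ~p1.
            × closes — contains both p2 and ~p2.
      branch 1.2 (add p4):
        ~~(p4 <-> (p2 | p1)): β-rule — branch into p4, (p2 | p1)  //  ~p4, ~(p2 | p1).
          branch 1.2.1 (add p4, (p2 | p1)):
            (p2 | p1): β-rule — branch into p2  //  p1.
              branch 1.2.1.1 (add p2):
                ○ open, literals {p2=1, p4=1}.
              branch 1.2.1.2 (add p1):
                ○ open, literals {p1=1, p4=1}.
          branch 1.2.2 (add ~p4, ~(p2 | p1)):
            × closes — contains both p4 and ~p4.
  branch 2 (add ((~p4 <-> p4) & ~p1)):
    ((~p4 <-> p4) & ~p1): α-rule — add (~p4 <-> p4), ~p1.
    (~p4 <-> p4): β-rule — branch into ~p4, p4  //  ~~p4, ~p4.
      branch 2.1 (add ~p4, p4):
        × closes — contains both p4 and ~p4.
      branch 2.2 (add ~~p4, ~p4):
        × closes — contains both p4 and ~p4.
6 branches closed, 3 open.
Each open branch fixes some atoms; the unmentioned ones are free. Counting distinct full assignments: branch {p1=0, p2=1, p4=1} (p3) contributes 2 new; branch {p2=1, p4=1} (p1, p3) contributes 2 new; branch {p1=1, p4=1} (p2, p3) contributes 2 new. Total: 6.

6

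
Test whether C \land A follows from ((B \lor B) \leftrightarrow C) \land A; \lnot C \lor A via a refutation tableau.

Initial set: {(((B \lor B) \leftrightarrow C) \land A); (\lnot C \lor A); \lnot (C \land A)}.
(((B \lor B) \leftrightarrow C) \land A): α-rule — add ((B \lor B) \leftrightarrow C), A.
(\lnot C \lor A): β-rule — branch into \lnot C  //  A.
  branch 1 (add \lnot C):
    \lnot (C \land A): β-rule — branch into \lnot C  //  \lnot A.
      branch 1.1 (add \lnot C):
        ((B \lor B) \leftrightarrow C): β-rule — branch into (B \lor B), C  //  \lnot (B \lor B), \lnot C.
          branch 1.1.1 (add (B \lor B), C):
            × closes — contains both C and \lnot C.
          branch 1.1.2 (add \lnot (B \lor B), \lnot C):
            \lnot (B \lor B): α-rule — add \lnot B, \lnot B.
            ○ open, literals {A=true, B=false, C=false}.
      branch 1.2 (add \lnot A):
        × closes — contains both A and \lnot A.
  branch 2 (add A):
    \lnot (C \land A): β-rule — branch into \lnot C  //  \lnot A.
      branch 2.1 (add \lnot C):
        ((B \lor B) \leftrightarrow C): β-rule — branch into (B \lor B), C  //  \lnot (B \lor B), \lnot C.
          branch 2.1.1 (add (B \lor B), C):
            × closes — contains both C and \lnot C.
          branch 2.1.2 (add \lnot (B \lor B), \lnot C):
            \lnot (B \lor B): α-rule — add \lnot B, \lnot B.
            ○ open, literals {A=true, B=false, C=false}.
      branch 2.2 (add \lnot A):
        × closes — contains both A and \lnot A.
4 branches closed, 2 open.
An open branch gives a countermodel: A=true, B=false, C=false (unmentioned atoms arbitrary); the premises hold there but the conclusion fails.

No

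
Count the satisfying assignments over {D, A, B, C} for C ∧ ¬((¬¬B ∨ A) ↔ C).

Initial set: {(C ∧ ¬((¬¬B ∨ A) ↔ C))}.
(C ∧ ¬((¬¬B ∨ A) ↔ C)): α-rule — add C, ¬((¬¬B ∨ A) ↔ C).
¬((¬¬B ∨ A) ↔ C): β-rule — branch into (¬¬B ∨ A), ¬C  //  ¬(¬¬B ∨ A), C.
  branch 1 (add (¬¬B ∨ A), ¬C):
    × closes — contains both C and ¬C.
  branch 2 (add ¬(¬¬B ∨ A), C):
    ¬(¬¬B ∨ A): α-rule — add ¬¬¬B, ¬A.
    ¬¬¬B: drop double negation, giving ¬B.
    ○ open, literals {A=false, B=false, C=true}.
1 branch closed, 1 open.
Each open branch fixes some atoms; the unmentioned ones are free. Counting distinct full assignments: branch {A=false, B=false, C=true} (D) contributes 2 new. Total: 2.

2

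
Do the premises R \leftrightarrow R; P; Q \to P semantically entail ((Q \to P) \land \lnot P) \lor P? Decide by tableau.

Initial set: {T (R \leftrightarrow R); T P; T (Q \to P); F (((Q \to P) \land \lnot P) \lor P)}.
F (((Q \to P) \land \lnot P) \lor P): α-rule — add F ((Q \to P) \land \lnot P), F P.
× closes — contains both P and \lnot P.
All 1 branch closes.
Every branch closed, so the premises entail the conclusion.

Yes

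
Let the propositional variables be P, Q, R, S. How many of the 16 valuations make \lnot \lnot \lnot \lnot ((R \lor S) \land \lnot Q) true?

6

Initial set: {\lnot \lnot \lnot \lnot ((R \lor S) \land \lnot Q)}.
\lnot \lnot \lnot \lnot ((R \lor S) \land \lnot Q): drop double negation, giving \lnot \lnot ((R \lor S) \land \lnot Q).
\lnot \lnot ((R \lor S) \land \lnot Q): drop double negation, giving ((R \lor S) \land \lnot Q).
((R \lor S) \land \lnot Q): α-rule — add (R \lor S), \lnot Q.
(R \lor S): β-rule — branch into R  //  S.
  branch 1 (add R):
    ○ open, literals {Q=false, R=true}.
  branch 2 (add S):
    ○ open, literals {Q=false, S=true}.
0 branches closed, 2 open.
Each open branch fixes some atoms; the unmentioned ones are free. Counting distinct full assignments: branch {Q=false, R=true} (P, S) contributes 4 new; branch {Q=false, S=true} (P, R) contributes 2 new. Total: 6.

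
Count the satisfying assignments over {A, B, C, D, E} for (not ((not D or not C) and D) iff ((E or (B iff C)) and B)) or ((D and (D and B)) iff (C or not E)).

18

Initial set: {T ((not ((not D or not C) and D) iff ((E or (B iff C)) and B)) or ((D and (D and B)) iff (C or not E)))}.
T ((not ((not D or not C) and D) iff ((E or (B iff C)) and B)) or ((D and (D and B)) iff (C or not E))): β-rule — branch into T (not ((not D or not C) and D) iff ((E or (B iff C)) and B))  //  T ((D and (D and B)) iff (C or not E)).
  branch 1 (add T (not ((not D or not C) and D) iff ((E or (B iff C)) and B))):
    T (not ((not D or not C) and D) iff ((E or (B iff C)) and B)): β-rule — branch into T not ((not D or not C) and D), T ((E or (B iff C)) and B)  //  F not ((not D or not C) and D), F ((E or (B iff C)) and B).
      branch 1.1 (add T not ((not D or not C) and D), T ((E or (B iff C)) and B)):
        T ((E or (B iff C)) and B): α-rule — add T (E or (B iff C)), T B.
        T not ((not D or not C) and D): β-rule — branch into F (not D or not C)  //  F D.
          branch 1.1.1 (add F (not D or not C)):
            F (not D or not C): α-rule — add F not D, F not C.
            T (E or (B iff C)): β-rule — branch into T E  //  T (B iff C).
              branch 1.1.1.1 (add T E):
                ○ open, literals {B=true, C=true, D=true, E=true}.
              branch 1.1.1.2 (add T (B iff C)):
                T (B iff C): β-rule — branch into T B, T C  //  F B, F C.
                  branch 1.1.1.2.1 (add T B, T C):
                    ○ open, literals {B=true, C=true, D=true}.
                  branch 1.1.1.2.2 (add F B, F C):
                    × closes — contains both B and not B.
          branch 1.1.2 (add F D):
            T (E or (B iff C)): β-rule — branch into T E  //  T (B iff C).
              branch 1.1.2.1 (add T E):
                ○ open, literals {B=true, D=false, E=true}.
              branch 1.1.2.2 (add T (B iff C)):
                T (B iff C): β-rule — branch into T B, T C  //  F B, F C.
                  branch 1.1.2.2.1 (add T B, T C):
                    ○ open, literals {B=true, C=true, D=false}.
                  branch 1.1.2.2.2 (add F B, F C):
                    × closes — contains both B and not B.
      branch 1.2 (add F not ((not D or not C) and D), F ((E or (B iff C)) and B)):
        F not ((not D or not C) and D): α-rule — add T (not D or not C), T D.
        F ((E or (B iff C)) and B): β-rule — branch into F (E or (B iff C))  //  F B.
          branch 1.2.1 (add F (E or (B iff C))):
            F (E or (B iff C)): α-rule — add F E, F (B iff C).
            T (not D or not C): β-rule — branch into T not D  //  T not C.
              branch 1.2.1.1 (add T not D):
                × closes — contains both D and not D.
              branch 1.2.1.2 (add T not C):
                F (B iff C): β-rule — branch into T B, F C  //  F B, T C.
                  branch 1.2.1.2.1 (add T B, F C):
                    ○ open, literals {B=true, C=false, D=true, E=false}.
                  branch 1.2.1.2.2 (add F B, T C):
                    × closes — contains both C and not C.
          branch 1.2.2 (add F B):
            T (not D or not C): β-rule — branch into T not D  //  T not C.
              branch 1.2.2.1 (add T not D):
                × closes — contains both D and not D.
              branch 1.2.2.2 (add T not C):
                ○ open, literals {B=false, C=false, D=true}.
  branch 2 (add T ((D and (D and B)) iff (C or not E))):
    T ((D and (D and B)) iff (C or not E)): β-rule — branch into T (D and (D and B)), T (C or not E)  //  F (D and (D and B)), F (C or not E).
      branch 2.1 (add T (D and (D and B)), T (C or not E)):
        T (D and (D and B)): α-rule — add T D, T (D and B).
        T (D and B): α-rule — add T D, T B.
        T (C or not E): β-rule — branch into T C  //  T not E.
          branch 2.1.1 (add T C):
            ○ open, literals {B=true, C=true, D=true}.
          branch 2.1.2 (add T not E):
            ○ open, literals {B=true, D=true, E=false}.
      branch 2.2 (add F (D and (D and B)), F (C or not E)):
        F (C or not E): α-rule — add F C, F not E.
        F (D and (D and B)): β-rule — branch into F D  //  F (D and B).
          branch 2.2.1 (add F D):
            ○ open, literals {C=false, D=false, E=true}.
          branch 2.2.2 (add F (D and B)):
            F (D and B): β-rule — branch into F D  //  F B.
              branch 2.2.2.1 (add F D):
                ○ open, literals {C=false, D=false, E=true}.
              branch 2.2.2.2 (add F B):
                ○ open, literals {B=false, C=false, E=true}.
5 branches closed, 11 open.
Each open branch fixes some atoms; the unmentioned ones are free. Counting distinct full assignments: branch {B=true, C=true, D=true, E=true} (A) contributes 2 new; branch {B=true, C=true, D=true} (A, E) contributes 2 new; branch {B=true, D=false, E=true} (A, C) contributes 4 new; branch {B=true, C=true, D=false} (A, E) contributes 2 new; branch {B=true, C=false, D=true, E=false} (A) contributes 2 new; branch {B=false, C=false, D=true} (A, E) contributes 4 new; branch {B=true, C=true, D=true} (A, E) contributes 0 new; branch {B=true, D=true, E=false} (A, C) contributes 0 new; branch {C=false, D=false, E=true} (A, B) contributes 2 new; branch {C=false, D=false, E=true} (A, B) contributes 0 new; branch {B=false, C=false, E=true} (A, D) contributes 0 new. Total: 18.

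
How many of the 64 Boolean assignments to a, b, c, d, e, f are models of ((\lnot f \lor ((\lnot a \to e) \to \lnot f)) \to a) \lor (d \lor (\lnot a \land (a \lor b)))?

Initial set: {(((\lnot f \lor ((\lnot a \to e) \to \lnot f)) \to a) \lor (d \lor (\lnot a \land (a \lor b))))}.
(((\lnot f \lor ((\lnot a \to e) \to \lnot f)) \to a) \lor (d \lor (\lnot a \land (a \lor b)))): β-rule — branch into ((\lnot f \lor ((\lnot a \to e) \to \lnot f)) \to a)  //  (d \lor (\lnot a \land (a \lor b))).
  branch 1 (add ((\lnot f \lor ((\lnot a \to e) \to \lnot f)) \to a)):
    ((\lnot f \lor ((\lnot a \to e) \to \lnot f)) \to a): β-rule — branch into \lnot (\lnot f \lor ((\lnot a \to e) \to \lnot f))  //  a.
      branch 1.1 (add \lnot (\lnot f \lor ((\lnot a \to e) \to \lnot f))):
        \lnot (\lnot f \lor ((\lnot a \to e) \to \lnot f)): α-rule — add \lnot \lnot f, \lnot ((\lnot a \to e) \to \lnot f).
        \lnot ((\lnot a \to e) \to \lnot f): α-rule — add (\lnot a \to e), \lnot \lnot f.
        (\lnot a \to e): β-rule — branch into \lnot \lnot a  //  e.
          branch 1.1.1 (add \lnot \lnot a):
            ○ open, literals {a=true, f=true}.
          branch 1.1.2 (add e):
            ○ open, literals {e=true, f=true}.
      branch 1.2 (add a):
        ○ open, literals {a=true}.
  branch 2 (add (d \lor (\lnot a \land (a \lor b)))):
    (d \lor (\lnot a \land (a \lor b))): β-rule — branch into d  //  (\lnot a \land (a \lor b)).
      branch 2.1 (add d):
        ○ open, literals {d=true}.
      branch 2.2 (add (\lnot a \land (a \lor b))):
        (\lnot a \land (a \lor b)): α-rule — add \lnot a, (a \lor b).
        (a \lor b): β-rule — branch into a  //  b.
          branch 2.2.1 (add a):
            × closes — contains both a and \lnot a.
          branch 2.2.2 (add b):
            ○ open, literals {a=false, b=true}.
1 branch closed, 5 open.
Each open branch fixes some atoms; the unmentioned ones are free. Counting distinct full assignments: branch {a=true, f=true} (b, c, d, e) contributes 16 new; branch {e=true, f=true} (a, b, c, d) contributes 8 new; branch {a=true} (b, c, d, e, f) contributes 16 new; branch {d=true} (a, b, c, e, f) contributes 12 new; branch {a=false, b=true} (c, d, e, f) contributes 6 new. Total: 58.

58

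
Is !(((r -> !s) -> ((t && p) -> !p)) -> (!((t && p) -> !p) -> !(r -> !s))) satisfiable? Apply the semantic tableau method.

Unsatisfiable

Initial set: {!(((r -> !s) -> ((t && p) -> !p)) -> (!((t && p) -> !p) -> !(r -> !s)))}.
!(((r -> !s) -> ((t && p) -> !p)) -> (!((t && p) -> !p) -> !(r -> !s))): α-rule — add ((r -> !s) -> ((t && p) -> !p)), !(!((t && p) -> !p) -> !(r -> !s)).
!(!((t && p) -> !p) -> !(r -> !s)): α-rule — add !((t && p) -> !p), !!(r -> !s).
!((t && p) -> !p): α-rule — add (t && p), !!p.
(t && p): α-rule — add t, p.
((r -> !s) -> ((t && p) -> !p)): β-rule — branch into !(r -> !s)  //  ((t && p) -> !p).
  branch 1 (add !(r -> !s)):
    !(r -> !s): α-rule — add r, !!s.
    !!(r -> !s): β-rule — branch into !r  //  !s.
      branch 1.1 (add !r):
        × closes — contains both r and !r.
      branch 1.2 (add !s):
        × closes — contains both s and !s.
  branch 2 (add ((t && p) -> !p)):
    !!(r -> !s): β-rule — branch into !r  //  !s.
      branch 2.1 (add !r):
        ((t && p) -> !p): β-rule — branch into !(t && p)  //  !p.
          branch 2.1.1 (add !(t && p)):
            !(t && p): β-rule — branch into !t  //  !p.
              branch 2.1.1.1 (add !t):
                × closes — contains both t and !t.
              branch 2.1.1.2 (add !p):
                × closes — contains both p and !p.
          branch 2.1.2 (add !p):
            × closes — contains both p and !p.
      branch 2.2 (add !s):
        ((t && p) -> !p): β-rule — branch into !(t && p)  //  !p.
          branch 2.2.1 (add !(t && p)):
            !(t && p): β-rule — branch into !t  //  !p.
              branch 2.2.1.1 (add !t):
                × closes — contains both t and !t.
              branch 2.2.1.2 (add !p):
                × closes — contains both p and !p.
          branch 2.2.2 (add !p):
            × closes — contains both p and !p.
All 8 branches close.
Every branch closed; the formula is unsatisfiable.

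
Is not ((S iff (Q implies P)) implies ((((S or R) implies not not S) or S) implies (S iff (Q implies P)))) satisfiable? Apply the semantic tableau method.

Initial set: {not ((S iff (Q implies P)) implies ((((S or R) implies not not S) or S) implies (S iff (Q implies P))))}.
not ((S iff (Q implies P)) implies ((((S or R) implies not not S) or S) implies (S iff (Q implies P)))): α-rule — add (S iff (Q implies P)), not ((((S or R) implies not not S) or S) implies (S iff (Q implies P))).
not ((((S or R) implies not not S) or S) implies (S iff (Q implies P))): α-rule — add (((S or R) implies not not S) or S), not (S iff (Q implies P)).
(S iff (Q implies P)): β-rule — branch into S, (Q implies P)  //  not S, not (Q implies P).
  branch 1 (add S, (Q implies P)):
    (((S or R) implies not not S) or S): β-rule — branch into ((S or R) implies not not S)  //  S.
      branch 1.1 (add ((S or R) implies not not S)):
        not (S iff (Q implies P)): β-rule — branch into S, not (Q implies P)  //  not S, (Q implies P).
          branch 1.1.1 (add S, not (Q implies P)):
            not (Q implies P): α-rule — add Q, not P.
            (Q implies P): β-rule — branch into not Q  //  P.
              branch 1.1.1.1 (add not Q):
                × closes — contains both Q and not Q.
              branch 1.1.1.2 (add P):
                × closes — contains both P and not P.
          branch 1.1.2 (add not S, (Q implies P)):
            × closes — contains both S and not S.
      branch 1.2 (add S):
        not (S iff (Q implies P)): β-rule — branch into S, not (Q implies P)  //  not S, (Q implies P).
          branch 1.2.1 (add S, not (Q implies P)):
            not (Q implies P): α-rule — add Q, not P.
            (Q implies P): β-rule — branch into not Q  //  P.
              branch 1.2.1.1 (add not Q):
                × closes — contains both Q and not Q.
              branch 1.2.1.2 (add P):
                × closes — contains both P and not P.
          branch 1.2.2 (add not S, (Q implies P)):
            × closes — contains both S and not S.
  branch 2 (add not S, not (Q implies P)):
    not (Q implies P): α-rule — add Q, not P.
    (((S or R) implies not not S) or S): β-rule — branch into ((S or R) implies not not S)  //  S.
      branch 2.1 (add ((S or R) implies not not S)):
        not (S iff (Q implies P)): β-rule — branch into S, not (Q implies P)  //  not S, (Q implies P).
          branch 2.1.1 (add S, not (Q implies P)):
            × closes — contains both S and not S.
          branch 2.1.2 (add not S, (Q implies P)):
            ((S or R) implies not not S): β-rule — branch into not (S or R)  //  not not S.
              branch 2.1.2.1 (add not (S or R)):
                not (S or R): α-rule — add not S, not R.
                (Q implies P): β-rule — branch into not Q  //  P.
                  branch 2.1.2.1.1 (add not Q):
                    × closes — contains both Q and not Q.
                  branch 2.1.2.1.2 (add P):
                    × closes — contains both P and not P.
              branch 2.1.2.2 (add not not S):
                not not S: drop double negation, giving S.
                × closes — contains both S and not S.
      branch 2.2 (add S):
        × closes — contains both S and not S.
All 11 branches close.
Every branch closed; the formula is unsatisfiable.

Unsatisfiable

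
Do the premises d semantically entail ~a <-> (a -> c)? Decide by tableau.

Initial set: {d; ~(~a <-> (a -> c))}.
~(~a <-> (a -> c)): β-rule — branch into ~a, ~(a -> c)  //  ~~a, (a -> c).
  branch 1 (add ~a, ~(a -> c)):
    ~(a -> c): α-rule — add a, ~c.
    × closes — contains both a and ~a.
  branch 2 (add ~~a, (a -> c)):
    (a -> c): β-rule — branch into ~a  //  c.
      branch 2.1 (add ~a):
        × closes — contains both a and ~a.
      branch 2.2 (add c):
        ○ open, literals {a=T, c=T, d=T}.
2 branches closed, 1 open.
An open branch gives a countermodel: a=T, c=T, d=T (unmentioned atoms arbitrary); the premises hold there but the conclusion fails.

No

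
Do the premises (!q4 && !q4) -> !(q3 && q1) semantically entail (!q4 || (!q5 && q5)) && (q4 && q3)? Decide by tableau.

Initial set: {((!q4 && !q4) -> !(q3 && q1)); !((!q4 || (!q5 && q5)) && (q4 && q3))}.
((!q4 && !q4) -> !(q3 && q1)): β-rule — branch into !(!q4 && !q4)  //  !(q3 && q1).
  branch 1 (add !(!q4 && !q4)):
    !((!q4 || (!q5 && q5)) && (q4 && q3)): β-rule — branch into !(!q4 || (!q5 && q5))  //  !(q4 && q3).
      branch 1.1 (add !(!q4 || (!q5 && q5))):
        !(!q4 || (!q5 && q5)): α-rule — add !!q4, !(!q5 && q5).
        !(!q4 && !q4): β-rule — branch into !!q4  //  !!q4.
          branch 1.1.1 (add !!q4):
            !(!q5 && q5): β-rule — branch into !!q5  //  !q5.
              branch 1.1.1.1 (add !!q5):
                ○ open, literals {q4=T, q5=T}.
              branch 1.1.1.2 (add !q5):
                ○ open, literals {q4=T, q5=F}.
          branch 1.1.2 (add !!q4):
            !(!q5 && q5): β-rule — branch into !!q5  //  !q5.
              branch 1.1.2.1 (add !!q5):
                ○ open, literals {q4=T, q5=T}.
              branch 1.1.2.2 (add !q5):
                ○ open, literals {q4=T, q5=F}.
      branch 1.2 (add !(q4 && q3)):
        !(!q4 && !q4): β-rule — branch into !!q4  //  !!q4.
          branch 1.2.1 (add !!q4):
            !(q4 && q3): β-rule — branch into !q4  //  !q3.
              branch 1.2.1.1 (add !q4):
                × closes — contains both q4 and !q4.
              branch 1.2.1.2 (add !q3):
                ○ open, literals {q3=F, q4=T}.
          branch 1.2.2 (add !!q4):
            !(q4 && q3): β-rule — branch into !q4  //  !q3.
              branch 1.2.2.1 (add !q4):
                × closes — contains both q4 and !q4.
              branch 1.2.2.2 (add !q3):
                ○ open, literals {q3=F, q4=T}.
  branch 2 (add !(q3 && q1)):
    !((!q4 || (!q5 && q5)) && (q4 && q3)): β-rule — branch into !(!q4 || (!q5 && q5))  //  !(q4 && q3).
      branch 2.1 (add !(!q4 || (!q5 && q5))):
        !(!q4 || (!q5 && q5)): α-rule — add !!q4, !(!q5 && q5).
        !(q3 && q1): β-rule — branch into !q3  //  !q1.
          branch 2.1.1 (add !q3):
            !(!q5 && q5): β-rule — branch into !!q5  //  !q5.
              branch 2.1.1.1 (add !!q5):
                ○ open, literals {q3=F, q4=T, q5=T}.
              branch 2.1.1.2 (add !q5):
                ○ open, literals {q3=F, q4=T, q5=F}.
          branch 2.1.2 (add !q1):
            !(!q5 && q5): β-rule — branch into !!q5  //  !q5.
              branch 2.1.2.1 (add !!q5):
                ○ open, literals {q1=F, q4=T, q5=T}.
              branch 2.1.2.2 (add !q5):
                ○ open, literals {q1=F, q4=T, q5=F}.
      branch 2.2 (add !(q4 && q3)):
        !(q3 && q1): β-rule — branch into !q3  //  !q1.
          branch 2.2.1 (add !q3):
            !(q4 && q3): β-rule — branch into !q4  //  !q3.
              branch 2.2.1.1 (add !q4):
                ○ open, literals {q3=F, q4=F}.
              branch 2.2.1.2 (add !q3):
                ○ open, literals {q3=F}.
          branch 2.2.2 (add !q1):
            !(q4 && q3): β-rule — branch into !q4  //  !q3.
              branch 2.2.2.1 (add !q4):
                ○ open, literals {q1=F, q4=F}.
              branch 2.2.2.2 (add !q3):
                ○ open, literals {q1=F, q3=F}.
2 branches closed, 14 open.
An open branch gives a countermodel: q4=T, q5=T (unmentioned atoms arbitrary); the premises hold there but the conclusion fails.

No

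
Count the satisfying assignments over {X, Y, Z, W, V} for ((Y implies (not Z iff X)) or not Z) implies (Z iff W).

Initial set: {(((Y implies (not Z iff X)) or not Z) implies (Z iff W))}.
(((Y implies (not Z iff X)) or not Z) implies (Z iff W)): β-rule — branch into not ((Y implies (not Z iff X)) or not Z)  //  (Z iff W).
  branch 1 (add not ((Y implies (not Z iff X)) or not Z)):
    not ((Y implies (not Z iff X)) or not Z): α-rule — add not (Y implies (not Z iff X)), not not Z.
    not (Y implies (not Z iff X)): α-rule — add Y, not (not Z iff X).
    not (not Z iff X): β-rule — branch into not Z, not X  //  not not Z, X.
      branch 1.1 (add not Z, not X):
        × closes — contains both Z and not Z.
      branch 1.2 (add not not Z, X):
        ○ open, literals {X=T, Y=T, Z=T}.
  branch 2 (add (Z iff W)):
    (Z iff W): β-rule — branch into Z, W  //  not Z, not W.
      branch 2.1 (add Z, W):
        ○ open, literals {W=T, Z=T}.
      branch 2.2 (add not Z, not W):
        ○ open, literals {W=F, Z=F}.
1 branch closed, 3 open.
Each open branch fixes some atoms; the unmentioned ones are free. Counting distinct full assignments: branch {X=T, Y=T, Z=T} (W, V) contributes 4 new; branch {W=T, Z=T} (X, Y, V) contributes 6 new; branch {W=F, Z=F} (X, Y, V) contributes 8 new. Total: 18.

18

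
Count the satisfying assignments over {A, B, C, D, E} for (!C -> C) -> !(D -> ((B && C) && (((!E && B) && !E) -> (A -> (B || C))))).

20

Initial set: {T ((!C -> C) -> !(D -> ((B && C) && (((!E && B) && !E) -> (A -> (B || C))))))}.
T ((!C -> C) -> !(D -> ((B && C) && (((!E && B) && !E) -> (A -> (B || C)))))): β-rule — branch into F (!C -> C)  //  T !(D -> ((B && C) && (((!E && B) && !E) -> (A -> (B || C))))).
  branch 1 (add F (!C -> C)):
    F (!C -> C): α-rule — add T !C, F C.
    ○ open, literals {C=false}.
  branch 2 (add T !(D -> ((B && C) && (((!E && B) && !E) -> (A -> (B || C)))))):
    T !(D -> ((B && C) && (((!E && B) && !E) -> (A -> (B || C))))): α-rule — add T D, F ((B && C) && (((!E && B) && !E) -> (A -> (B || C)))).
    F ((B && C) && (((!E && B) && !E) -> (A -> (B || C)))): β-rule — branch into F (B && C)  //  F (((!E && B) && !E) -> (A -> (B || C))).
      branch 2.1 (add F (B && C)):
        F (B && C): β-rule — branch into F B  //  F C.
          branch 2.1.1 (add F B):
            ○ open, literals {B=false, D=true}.
          branch 2.1.2 (add F C):
            ○ open, literals {C=false, D=true}.
      branch 2.2 (add F (((!E && B) && !E) -> (A -> (B || C)))):
        F (((!E && B) && !E) -> (A -> (B || C))): α-rule — add T ((!E && B) && !E), F (A -> (B || C)).
        T ((!E && B) && !E): α-rule — add T (!E && B), T !E.
        F (A -> (B || C)): α-rule — add T A, F (B || C).
        T (!E && B): α-rule — add T !E, T B.
        F (B || C): α-rule — add F B, F C.
        × closes — contains both B and !B.
1 branch closed, 3 open.
Each open branch fixes some atoms; the unmentioned ones are free. Counting distinct full assignments: branch {C=false} (A, B, D, E) contributes 16 new; branch {B=false, D=true} (A, C, E) contributes 4 new; branch {C=false, D=true} (A, B, E) contributes 0 new. Total: 20.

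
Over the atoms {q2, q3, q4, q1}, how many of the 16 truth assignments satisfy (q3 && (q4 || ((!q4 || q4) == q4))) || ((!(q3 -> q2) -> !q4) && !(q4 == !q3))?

8

Initial set: {T ((q3 && (q4 || ((!q4 || q4) == q4))) || ((!(q3 -> q2) -> !q4) && !(q4 == !q3)))}.
T ((q3 && (q4 || ((!q4 || q4) == q4))) || ((!(q3 -> q2) -> !q4) && !(q4 == !q3))): β-rule — branch into T (q3 && (q4 || ((!q4 || q4) == q4)))  //  T ((!(q3 -> q2) -> !q4) && !(q4 == !q3)).
  branch 1 (add T (q3 && (q4 || ((!q4 || q4) == q4)))):
    T (q3 && (q4 || ((!q4 || q4) == q4))): α-rule — add T q3, T (q4 || ((!q4 || q4) == q4)).
    T (q4 || ((!q4 || q4) == q4)): β-rule — branch into T q4  //  T ((!q4 || q4) == q4).
      branch 1.1 (add T q4):
        ○ open, literals {q3=1, q4=1}.
      branch 1.2 (add T ((!q4 || q4) == q4)):
        T ((!q4 || q4) == q4): β-rule — branch into T (!q4 || q4), T q4  //  F (!q4 || q4), F q4.
          branch 1.2.1 (add T (!q4 || q4), T q4):
            T (!q4 || q4): β-rule — branch into T !q4  //  T q4.
              branch 1.2.1.1 (add T !q4):
                × closes — contains both q4 and !q4.
              branch 1.2.1.2 (add T q4):
                ○ open, literals {q3=1, q4=1}.
          branch 1.2.2 (add F (!q4 || q4), F q4):
            F (!q4 || q4): α-rule — add F !q4, F q4.
            × closes — contains both q4 and !q4.
  branch 2 (add T ((!(q3 -> q2) -> !q4) && !(q4 == !q3))):
    T ((!(q3 -> q2) -> !q4) && !(q4 == !q3)): α-rule — add T (!(q3 -> q2) -> !q4), T !(q4 == !q3).
    T (!(q3 -> q2) -> !q4): β-rule — branch into F !(q3 -> q2)  //  T !q4.
      branch 2.1 (add F !(q3 -> q2)):
        T !(q4 == !q3): β-rule — branch into T q4, F !q3  //  F q4, T !q3.
          branch 2.1.1 (add T q4, F !q3):
            F !(q3 -> q2): β-rule — branch into F q3  //  T q2.
              branch 2.1.1.1 (add F q3):
                × closes — contains both q3 and !q3.
              branch 2.1.1.2 (add T q2):
                ○ open, literals {q2=1, q3=1, q4=1}.
          branch 2.1.2 (add F q4, T !q3):
            F !(q3 -> q2): β-rule — branch into F q3  //  T q2.
              branch 2.1.2.1 (add F q3):
                ○ open, literals {q3=0, q4=0}.
              branch 2.1.2.2 (add T q2):
                ○ open, literals {q2=1, q3=0, q4=0}.
      branch 2.2 (add T !q4):
        T !(q4 == !q3): β-rule — branch into T q4, F !q3  //  F q4, T !q3.
          branch 2.2.1 (add T q4, F !q3):
            × closes — contains both q4 and !q4.
          branch 2.2.2 (add F q4, T !q3):
            ○ open, literals {q3=0, q4=0}.
4 branches closed, 6 open.
Each open branch fixes some atoms; the unmentioned ones are free. Counting distinct full assignments: branch {q3=1, q4=1} (q2, q1) contributes 4 new; branch {q3=1, q4=1} (q2, q1) contributes 0 new; branch {q2=1, q3=1, q4=1} (q1) contributes 0 new; branch {q3=0, q4=0} (q2, q1) contributes 4 new; branch {q2=1, q3=0, q4=0} (q1) contributes 0 new; branch {q3=0, q4=0} (q2, q1) contributes 0 new. Total: 8.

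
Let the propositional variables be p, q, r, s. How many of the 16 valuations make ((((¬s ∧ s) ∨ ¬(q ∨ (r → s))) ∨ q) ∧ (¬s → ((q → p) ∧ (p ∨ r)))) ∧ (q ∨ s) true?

6

Initial set: {(((((¬s ∧ s) ∨ ¬(q ∨ (r → s))) ∨ q) ∧ (¬s → ((q → p) ∧ (p ∨ r)))) ∧ (q ∨ s))}.
(((((¬s ∧ s) ∨ ¬(q ∨ (r → s))) ∨ q) ∧ (¬s → ((q → p) ∧ (p ∨ r)))) ∧ (q ∨ s)): α-rule — add ((((¬s ∧ s) ∨ ¬(q ∨ (r → s))) ∨ q) ∧ (¬s → ((q → p) ∧ (p ∨ r)))), (q ∨ s).
((((¬s ∧ s) ∨ ¬(q ∨ (r → s))) ∨ q) ∧ (¬s → ((q → p) ∧ (p ∨ r)))): α-rule — add (((¬s ∧ s) ∨ ¬(q ∨ (r → s))) ∨ q), (¬s → ((q → p) ∧ (p ∨ r))).
(q ∨ s): β-rule — branch into q  //  s.
  branch 1 (add q):
    (((¬s ∧ s) ∨ ¬(q ∨ (r → s))) ∨ q): β-rule — branch into ((¬s ∧ s) ∨ ¬(q ∨ (r → s)))  //  q.
      branch 1.1 (add ((¬s ∧ s) ∨ ¬(q ∨ (r → s)))):
        (¬s → ((q → p) ∧ (p ∨ r))): β-rule — branch into ¬¬s  //  ((q → p) ∧ (p ∨ r)).
          branch 1.1.1 (add ¬¬s):
            ((¬s ∧ s) ∨ ¬(q ∨ (r → s))): β-rule — branch into (¬s ∧ s)  //  ¬(q ∨ (r → s)).
              branch 1.1.1.1 (add (¬s ∧ s)):
                (¬s ∧ s): α-rule — add ¬s, s.
                × closes — contains both s and ¬s.
              branch 1.1.1.2 (add ¬(q ∨ (r → s))):
                ¬(q ∨ (r → s)): α-rule — add ¬q, ¬(r → s).
                × closes — contains both q and ¬q.
          branch 1.1.2 (add ((q → p) ∧ (p ∨ r))):
            ((q → p) ∧ (p ∨ r)): α-rule — add (q → p), (p ∨ r).
            ((¬s ∧ s) ∨ ¬(q ∨ (r → s))): β-rule — branch into (¬s ∧ s)  //  ¬(q ∨ (r → s)).
              branch 1.1.2.1 (add (¬s ∧ s)):
                (¬s ∧ s): α-rule — add ¬s, s.
                × closes — contains both s and ¬s.
              branch 1.1.2.2 (add ¬(q ∨ (r → s))):
                ¬(q ∨ (r → s)): α-rule — add ¬q, ¬(r → s).
                × closes — contains both q and ¬q.
      branch 1.2 (add q):
        (¬s → ((q → p) ∧ (p ∨ r))): β-rule — branch into ¬¬s  //  ((q → p) ∧ (p ∨ r)).
          branch 1.2.1 (add ¬¬s):
            ○ open, literals {q=true, s=true}.
          branch 1.2.2 (add ((q → p) ∧ (p ∨ r))):
            ((q → p) ∧ (p ∨ r)): α-rule — add (q → p), (p ∨ r).
            (q → p): β-rule — branch into ¬q  //  p.
              branch 1.2.2.1 (add ¬q):
                × closes — contains both q and ¬q.
              branch 1.2.2.2 (add p):
                (p ∨ r): β-rule — branch into p  //  r.
                  branch 1.2.2.2.1 (add p):
                    ○ open, literals {p=true, q=true}.
                  branch 1.2.2.2.2 (add r):
                    ○ open, literals {p=true, q=true, r=true}.
  branch 2 (add s):
    (((¬s ∧ s) ∨ ¬(q ∨ (r → s))) ∨ q): β-rule — branch into ((¬s ∧ s) ∨ ¬(q ∨ (r → s)))  //  q.
      branch 2.1 (add ((¬s ∧ s) ∨ ¬(q ∨ (r → s)))):
        (¬s → ((q → p) ∧ (p ∨ r))): β-rule — branch into ¬¬s  //  ((q → p) ∧ (p ∨ r)).
          branch 2.1.1 (add ¬¬s):
            ((¬s ∧ s) ∨ ¬(q ∨ (r → s))): β-rule — branch into (¬s ∧ s)  //  ¬(q ∨ (r → s)).
              branch 2.1.1.1 (add (¬s ∧ s)):
                (¬s ∧ s): α-rule — add ¬s, s.
                × closes — contains both s and ¬s.
              branch 2.1.1.2 (add ¬(q ∨ (r → s))):
                ¬(q ∨ (r → s)): α-rule — add ¬q, ¬(r → s).
                ¬(r → s): α-rule — add r, ¬s.
                × closes — contains both s and ¬s.
          branch 2.1.2 (add ((q → p) ∧ (p ∨ r))):
            ((q → p) ∧ (p ∨ r)): α-rule — add (q → p), (p ∨ r).
            ((¬s ∧ s) ∨ ¬(q ∨ (r → s))): β-rule — branch into (¬s ∧ s)  //  ¬(q ∨ (r → s)).
              branch 2.1.2.1 (add (¬s ∧ s)):
                (¬s ∧ s): α-rule — add ¬s, s.
                × closes — contains both s and ¬s.
              branch 2.1.2.2 (add ¬(q ∨ (r → s))):
                ¬(q ∨ (r → s)): α-rule — add ¬q, ¬(r → s).
                ¬(r → s): α-rule — add r, ¬s.
                × closes — contains both s and ¬s.
      branch 2.2 (add q):
        (¬s → ((q → p) ∧ (p ∨ r))): β-rule — branch into ¬¬s  //  ((q → p) ∧ (p ∨ r)).
          branch 2.2.1 (add ¬¬s):
            ○ open, literals {q=true, s=true}.
          branch 2.2.2 (add ((q → p) ∧ (p ∨ r))):
            ((q → p) ∧ (p ∨ r)): α-rule — add (q → p), (p ∨ r).
            (q → p): β-rule — branch into ¬q  //  p.
              branch 2.2.2.1 (add ¬q):
                × closes — contains both q and ¬q.
              branch 2.2.2.2 (add p):
                (p ∨ r): β-rule — branch into p  //  r.
                  branch 2.2.2.2.1 (add p):
                    ○ open, literals {p=true, q=true, s=true}.
                  branch 2.2.2.2.2 (add r):
                    ○ open, literals {p=true, q=true, r=true, s=true}.
10 branches closed, 6 open.
Each open branch fixes some atoms; the unmentioned ones are free. Counting distinct full assignments: branch {q=true, s=true} (p, r) contributes 4 new; branch {p=true, q=true} (r, s) contributes 2 new; branch {p=true, q=true, r=true} (s) contributes 0 new; branch {q=true, s=true} (p, r) contributes 0 new; branch {p=true, q=true, s=true} (r) contributes 0 new; branch {p=true, q=true, r=true, s=true} (none free) contributes 0 new. Total: 6.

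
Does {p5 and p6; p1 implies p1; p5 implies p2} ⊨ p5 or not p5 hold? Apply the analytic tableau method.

Initial set: {(p5 and p6); (p1 implies p1); (p5 implies p2); not (p5 or not p5)}.
(p5 and p6): α-rule — add p5, p6.
not (p5 or not p5): α-rule — add not p5, not not p5.
× closes — contains both p5 and not p5.
All 1 branch closes.
Every branch closed, so the premises entail the conclusion.

Yes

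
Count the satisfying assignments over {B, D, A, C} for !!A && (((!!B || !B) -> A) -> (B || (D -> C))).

7

Initial set: {(!!A && (((!!B || !B) -> A) -> (B || (D -> C))))}.
(!!A && (((!!B || !B) -> A) -> (B || (D -> C)))): α-rule — add !!A, (((!!B || !B) -> A) -> (B || (D -> C))).
!!A: drop double negation, giving A.
(((!!B || !B) -> A) -> (B || (D -> C))): β-rule — branch into !((!!B || !B) -> A)  //  (B || (D -> C)).
  branch 1 (add !((!!B || !B) -> A)):
    !((!!B || !B) -> A): α-rule — add (!!B || !B), !A.
    × closes — contains both A and !A.
  branch 2 (add (B || (D -> C))):
    (B || (D -> C)): β-rule — branch into B  //  (D -> C).
      branch 2.1 (add B):
        ○ open, literals {A=true, B=true}.
      branch 2.2 (add (D -> C)):
        (D -> C): β-rule — branch into !D  //  C.
          branch 2.2.1 (add !D):
            ○ open, literals {A=true, D=false}.
          branch 2.2.2 (add C):
            ○ open, literals {A=true, C=true}.
1 branch closed, 3 open.
Each open branch fixes some atoms; the unmentioned ones are free. Counting distinct full assignments: branch {A=true, B=true} (D, C) contributes 4 new; branch {A=true, D=false} (B, C) contributes 2 new; branch {A=true, C=true} (B, D) contributes 1 new. Total: 7.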